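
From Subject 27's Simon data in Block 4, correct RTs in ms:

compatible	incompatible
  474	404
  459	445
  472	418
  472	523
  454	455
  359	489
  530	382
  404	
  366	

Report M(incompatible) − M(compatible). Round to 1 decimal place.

M(compatible) = 3990/9 = 443.333
M(incompatible) = 3116/7 = 445.143
Difference = 445.143 − 443.333 = 1.810 ms

1.8 ms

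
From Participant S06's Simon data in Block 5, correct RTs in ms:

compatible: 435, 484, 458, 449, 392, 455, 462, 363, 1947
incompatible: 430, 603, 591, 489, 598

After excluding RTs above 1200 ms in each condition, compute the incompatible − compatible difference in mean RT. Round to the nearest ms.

105 ms

compatible: exclude 1947
M(compatible) = 3498/8 = 437.250
M(incompatible) = 2711/5 = 542.200
Difference = 542.200 − 437.250 = 104.950 ms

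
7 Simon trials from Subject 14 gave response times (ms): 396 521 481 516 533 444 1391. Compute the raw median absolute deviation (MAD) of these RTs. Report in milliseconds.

Sorted: 396, 444, 481, 516, 521, 533, 1391 → median = 516
|x − 516|: 120, 5, 35, 0, 17, 72, 875
Sorted deviations: 0, 5, 17, 35, 72, 120, 875 → MAD = 35

35 ms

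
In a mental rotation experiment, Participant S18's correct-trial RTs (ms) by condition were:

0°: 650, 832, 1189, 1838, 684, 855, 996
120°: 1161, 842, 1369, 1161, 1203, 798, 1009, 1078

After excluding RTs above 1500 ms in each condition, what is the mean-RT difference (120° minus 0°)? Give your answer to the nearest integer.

210 ms

0°: exclude 1838
M(0°) = 5206/6 = 867.667
M(120°) = 8621/8 = 1077.625
Difference = 1077.625 − 867.667 = 209.958 ms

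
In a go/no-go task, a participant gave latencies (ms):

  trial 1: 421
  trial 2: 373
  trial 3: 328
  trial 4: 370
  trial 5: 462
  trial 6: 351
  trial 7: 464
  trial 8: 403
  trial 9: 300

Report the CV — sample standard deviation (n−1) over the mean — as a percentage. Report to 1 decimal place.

14.7%

n = 9, Σ = 3472, M = 385.7778
Σ(x−M)² = 25783.556; s = √(25783.556/8) = 56.7710
CV = 56.7710 / 385.7778 = 0.14716 = 14.716%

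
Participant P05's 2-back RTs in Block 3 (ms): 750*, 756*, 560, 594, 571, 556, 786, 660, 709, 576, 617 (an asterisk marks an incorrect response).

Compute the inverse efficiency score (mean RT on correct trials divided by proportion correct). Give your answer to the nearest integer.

Correct trials (n=9): 560, 594, 571, 556, 786, 660, 709, 576, 617
Mean correct RT = 5629/9 = 625.4444 ms
Proportion correct = 9/11
IES = 625.4444 / (9/11) = 764.432 ms

764 ms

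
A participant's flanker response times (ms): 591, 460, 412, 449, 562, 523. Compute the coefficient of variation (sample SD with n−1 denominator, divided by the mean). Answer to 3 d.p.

0.140

n = 6, Σ = 2997, M = 499.5000
Σ(x−M)² = 24597.500; s = √(24597.500/5) = 70.1391
CV = 70.1391 / 499.5000 = 0.14042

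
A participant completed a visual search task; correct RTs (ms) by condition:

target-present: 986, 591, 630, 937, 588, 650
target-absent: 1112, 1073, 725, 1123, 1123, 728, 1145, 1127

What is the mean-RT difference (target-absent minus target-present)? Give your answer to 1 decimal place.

289.2 ms

M(target-present) = 4382/6 = 730.333
M(target-absent) = 8156/8 = 1019.500
Difference = 1019.500 − 730.333 = 289.167 ms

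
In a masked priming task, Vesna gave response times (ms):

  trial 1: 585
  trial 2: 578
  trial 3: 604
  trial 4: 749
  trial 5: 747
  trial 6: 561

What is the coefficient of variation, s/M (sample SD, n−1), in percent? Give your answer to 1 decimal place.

n = 6, Σ = 3824, M = 637.3333
Σ(x−M)² = 37693.333; s = √(37693.333/5) = 86.8255
CV = 86.8255 / 637.3333 = 0.13623 = 13.623%

13.6%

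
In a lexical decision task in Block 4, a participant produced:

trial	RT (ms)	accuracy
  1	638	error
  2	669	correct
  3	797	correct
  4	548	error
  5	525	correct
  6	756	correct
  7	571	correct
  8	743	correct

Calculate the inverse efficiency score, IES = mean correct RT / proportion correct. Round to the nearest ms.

Correct trials (n=6): 669, 797, 525, 756, 571, 743
Mean correct RT = 4061/6 = 676.8333 ms
Proportion correct = 6/8
IES = 676.8333 / (6/8) = 902.444 ms

902 ms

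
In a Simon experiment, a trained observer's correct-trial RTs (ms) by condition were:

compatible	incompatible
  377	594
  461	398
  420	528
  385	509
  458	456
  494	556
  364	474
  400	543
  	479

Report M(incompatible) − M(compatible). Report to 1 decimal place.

M(compatible) = 3359/8 = 419.875
M(incompatible) = 4537/9 = 504.111
Difference = 504.111 − 419.875 = 84.236 ms

84.2 ms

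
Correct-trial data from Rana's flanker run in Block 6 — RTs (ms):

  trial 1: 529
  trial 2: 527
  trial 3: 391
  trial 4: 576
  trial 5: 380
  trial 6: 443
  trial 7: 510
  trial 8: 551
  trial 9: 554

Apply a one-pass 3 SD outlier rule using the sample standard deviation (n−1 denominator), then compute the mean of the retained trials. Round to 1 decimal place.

n = 9, ΣRT = 4461, M = 495.667
Σ(x−M)² = 42324.00; s = √(42324.00/8) = 72.736
Cutoffs: 495.667 ± 3·72.736 → [277.5, 713.9]
No RTs fall outside the cutoffs; all 9 retained. Mean = 4461/9 = 495.667

495.7 ms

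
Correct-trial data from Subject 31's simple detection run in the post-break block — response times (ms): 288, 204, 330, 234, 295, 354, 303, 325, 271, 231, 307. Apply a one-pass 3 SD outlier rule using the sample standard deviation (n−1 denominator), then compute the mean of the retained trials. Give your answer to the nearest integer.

286 ms

n = 11, ΣRT = 3142, M = 285.636
Σ(x−M)² = 21572.55; s = √(21572.55/10) = 46.446
Cutoffs: 285.636 ± 3·46.446 → [146.3, 425.0]
No RTs fall outside the cutoffs; all 11 retained. Mean = 3142/11 = 285.636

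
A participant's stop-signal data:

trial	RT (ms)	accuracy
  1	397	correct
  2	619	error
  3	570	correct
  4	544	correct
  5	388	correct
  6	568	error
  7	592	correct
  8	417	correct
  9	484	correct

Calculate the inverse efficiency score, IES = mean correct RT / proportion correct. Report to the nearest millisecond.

623 ms

Correct trials (n=7): 397, 570, 544, 388, 592, 417, 484
Mean correct RT = 3392/7 = 484.5714 ms
Proportion correct = 7/9
IES = 484.5714 / (7/9) = 623.020 ms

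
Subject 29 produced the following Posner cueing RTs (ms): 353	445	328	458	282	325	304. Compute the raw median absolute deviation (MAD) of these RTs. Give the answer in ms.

Sorted: 282, 304, 325, 328, 353, 445, 458 → median = 328
|x − 328|: 25, 117, 0, 130, 46, 3, 24
Sorted deviations: 0, 3, 24, 25, 46, 117, 130 → MAD = 25

25 ms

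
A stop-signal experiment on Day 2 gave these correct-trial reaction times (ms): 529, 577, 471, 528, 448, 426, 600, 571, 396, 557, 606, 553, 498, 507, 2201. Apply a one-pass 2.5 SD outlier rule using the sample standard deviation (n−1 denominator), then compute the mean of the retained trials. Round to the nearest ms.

n = 15, ΣRT = 9468, M = 631.200
Σ(x−M)² = 2694978.40; s = √(2694978.40/14) = 438.746
Cutoffs: 631.200 ± 2.5·438.746 → [-465.7, 1728.1]
Outside: 2201 → excluded.
Retained (n=14): Σ = 7267, mean = 7267/14 = 519.071

519 ms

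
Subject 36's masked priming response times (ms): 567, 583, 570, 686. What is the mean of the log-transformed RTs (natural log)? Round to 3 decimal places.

ln(RT): 6.3404, 6.3682, 6.3456, 6.5309
Σ ln(RT) = 25.5851
Mean = 25.5851/4 = 6.39627

6.396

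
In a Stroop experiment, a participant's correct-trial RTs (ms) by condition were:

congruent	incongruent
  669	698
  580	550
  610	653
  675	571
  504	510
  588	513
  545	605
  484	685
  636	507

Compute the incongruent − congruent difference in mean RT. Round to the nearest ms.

M(congruent) = 5291/9 = 587.889
M(incongruent) = 5292/9 = 588.000
Difference = 588.000 − 587.889 = 0.111 ms

0 ms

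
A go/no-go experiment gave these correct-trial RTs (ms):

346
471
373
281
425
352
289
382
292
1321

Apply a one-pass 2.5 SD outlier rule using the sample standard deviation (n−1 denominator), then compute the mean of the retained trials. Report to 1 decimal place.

n = 10, ΣRT = 4532, M = 453.200
Σ(x−M)² = 870023.60; s = √(870023.60/9) = 310.917
Cutoffs: 453.200 ± 2.5·310.917 → [-324.1, 1230.5]
Outside: 1321 → excluded.
Retained (n=9): Σ = 3211, mean = 3211/9 = 356.778

356.8 ms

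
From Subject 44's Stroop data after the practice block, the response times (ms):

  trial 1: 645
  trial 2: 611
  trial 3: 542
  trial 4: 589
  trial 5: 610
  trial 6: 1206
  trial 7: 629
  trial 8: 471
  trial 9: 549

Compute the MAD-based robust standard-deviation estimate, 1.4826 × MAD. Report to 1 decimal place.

Sorted: 471, 542, 549, 589, 610, 611, 629, 645, 1206 → median = 610
|x − 610| sorted: 0, 1, 19, 21, 35, 61, 68, 139, 596 → MAD = 35
Robust SD ≈ 1.4826 × 35 = 51.891

51.9 ms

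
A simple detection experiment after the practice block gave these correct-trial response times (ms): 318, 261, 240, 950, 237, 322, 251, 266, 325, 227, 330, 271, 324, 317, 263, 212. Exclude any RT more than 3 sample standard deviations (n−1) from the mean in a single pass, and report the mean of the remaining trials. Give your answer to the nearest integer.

n = 16, ΣRT = 5114, M = 319.625
Σ(x−M)² = 447465.75; s = √(447465.75/15) = 172.717
Cutoffs: 319.625 ± 3·172.717 → [-198.5, 837.8]
Outside: 950 → excluded.
Retained (n=15): Σ = 4164, mean = 4164/15 = 277.600

278 ms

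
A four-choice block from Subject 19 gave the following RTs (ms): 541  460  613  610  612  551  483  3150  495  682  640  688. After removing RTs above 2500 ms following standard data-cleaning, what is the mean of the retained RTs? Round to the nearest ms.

Excluded: 3150
Retained (n=11): Σ = 6375
Mean = 6375/11 = 579.5455

580 ms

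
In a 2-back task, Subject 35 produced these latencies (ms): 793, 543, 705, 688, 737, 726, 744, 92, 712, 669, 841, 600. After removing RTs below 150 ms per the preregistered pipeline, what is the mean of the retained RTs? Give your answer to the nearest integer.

705 ms

Excluded: 92
Retained (n=11): Σ = 7758
Mean = 7758/11 = 705.2727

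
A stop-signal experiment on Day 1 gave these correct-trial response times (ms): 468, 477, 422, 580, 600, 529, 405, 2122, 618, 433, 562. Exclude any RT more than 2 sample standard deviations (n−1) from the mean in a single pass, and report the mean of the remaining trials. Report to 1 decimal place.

509.4 ms

n = 11, ΣRT = 7216, M = 656.000
Σ(x−M)² = 2419348.00; s = √(2419348.00/10) = 491.869
Cutoffs: 656.000 ± 2·491.869 → [-327.7, 1639.7]
Outside: 2122 → excluded.
Retained (n=10): Σ = 5094, mean = 5094/10 = 509.400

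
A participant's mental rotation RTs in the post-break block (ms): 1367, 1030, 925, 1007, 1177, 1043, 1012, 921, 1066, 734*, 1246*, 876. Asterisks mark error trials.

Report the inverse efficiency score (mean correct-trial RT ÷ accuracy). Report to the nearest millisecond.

Correct trials (n=10): 1367, 1030, 925, 1007, 1177, 1043, 1012, 921, 1066, 876
Mean correct RT = 10424/10 = 1042.4000 ms
Proportion correct = 10/12
IES = 1042.4000 / (10/12) = 1250.880 ms

1251 ms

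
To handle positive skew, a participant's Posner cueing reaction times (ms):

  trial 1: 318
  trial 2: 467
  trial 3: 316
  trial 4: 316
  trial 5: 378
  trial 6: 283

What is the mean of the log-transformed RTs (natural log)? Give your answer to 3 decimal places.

ln(RT): 5.7621, 6.1463, 5.7557, 5.7557, 5.9349, 5.6454
Σ ln(RT) = 35.0002
Mean = 35.0002/6 = 5.83337

5.833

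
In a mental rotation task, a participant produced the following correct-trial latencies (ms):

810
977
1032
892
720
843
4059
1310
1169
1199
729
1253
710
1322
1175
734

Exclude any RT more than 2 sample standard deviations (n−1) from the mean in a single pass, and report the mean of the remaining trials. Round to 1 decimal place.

n = 16, ΣRT = 18934, M = 1183.375
Σ(x−M)² = 9562701.75; s = √(9562701.75/15) = 798.444
Cutoffs: 1183.375 ± 2·798.444 → [-413.5, 2780.3]
Outside: 4059 → excluded.
Retained (n=15): Σ = 14875, mean = 14875/15 = 991.667

991.7 ms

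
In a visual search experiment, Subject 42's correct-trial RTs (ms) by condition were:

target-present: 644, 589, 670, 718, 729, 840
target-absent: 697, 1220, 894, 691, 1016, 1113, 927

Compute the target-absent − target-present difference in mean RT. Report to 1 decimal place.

M(target-present) = 4190/6 = 698.333
M(target-absent) = 6558/7 = 936.857
Difference = 936.857 − 698.333 = 238.524 ms

238.5 ms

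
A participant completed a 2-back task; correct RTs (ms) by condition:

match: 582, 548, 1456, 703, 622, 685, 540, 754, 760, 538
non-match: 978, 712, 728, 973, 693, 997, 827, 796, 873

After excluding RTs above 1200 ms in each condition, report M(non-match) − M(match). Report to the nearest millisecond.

205 ms

match: exclude 1456
M(match) = 5732/9 = 636.889
M(non-match) = 7577/9 = 841.889
Difference = 841.889 − 636.889 = 205.000 ms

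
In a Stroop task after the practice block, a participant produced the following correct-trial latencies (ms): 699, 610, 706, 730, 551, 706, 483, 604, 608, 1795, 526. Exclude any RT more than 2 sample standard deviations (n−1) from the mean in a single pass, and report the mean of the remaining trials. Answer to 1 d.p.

n = 11, ΣRT = 8018, M = 728.909
Σ(x−M)² = 1316150.91; s = √(1316150.91/10) = 362.788
Cutoffs: 728.909 ± 2·362.788 → [3.3, 1454.5]
Outside: 1795 → excluded.
Retained (n=10): Σ = 6223, mean = 6223/10 = 622.300

622.3 ms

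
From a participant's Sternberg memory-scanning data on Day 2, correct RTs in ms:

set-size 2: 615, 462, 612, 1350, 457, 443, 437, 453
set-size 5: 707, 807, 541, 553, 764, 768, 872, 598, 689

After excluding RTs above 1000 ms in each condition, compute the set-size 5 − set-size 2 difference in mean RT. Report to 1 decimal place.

set-size 2: exclude 1350
M(set-size 2) = 3479/7 = 497.000
M(set-size 5) = 6299/9 = 699.889
Difference = 699.889 − 497.000 = 202.889 ms

202.9 ms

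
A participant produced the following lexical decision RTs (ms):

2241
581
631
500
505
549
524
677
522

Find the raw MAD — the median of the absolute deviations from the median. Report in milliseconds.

44 ms

Sorted: 500, 505, 522, 524, 549, 581, 631, 677, 2241 → median = 549
|x − 549|: 1692, 32, 82, 49, 44, 0, 25, 128, 27
Sorted deviations: 0, 25, 27, 32, 44, 49, 82, 128, 1692 → MAD = 44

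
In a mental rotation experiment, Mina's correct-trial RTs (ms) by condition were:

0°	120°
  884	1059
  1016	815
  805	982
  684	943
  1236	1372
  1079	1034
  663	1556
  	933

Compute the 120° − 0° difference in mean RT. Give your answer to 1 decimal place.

M(0°) = 6367/7 = 909.571
M(120°) = 8694/8 = 1086.750
Difference = 1086.750 − 909.571 = 177.179 ms

177.2 ms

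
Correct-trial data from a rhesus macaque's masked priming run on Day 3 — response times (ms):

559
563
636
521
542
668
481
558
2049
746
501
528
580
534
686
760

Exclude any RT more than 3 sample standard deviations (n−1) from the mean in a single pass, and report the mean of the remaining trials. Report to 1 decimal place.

n = 16, ΣRT = 10912, M = 682.000
Σ(x−M)² = 2100570.00; s = √(2100570.00/15) = 374.217
Cutoffs: 682.000 ± 3·374.217 → [-440.6, 1804.6]
Outside: 2049 → excluded.
Retained (n=15): Σ = 8863, mean = 8863/15 = 590.867

590.9 ms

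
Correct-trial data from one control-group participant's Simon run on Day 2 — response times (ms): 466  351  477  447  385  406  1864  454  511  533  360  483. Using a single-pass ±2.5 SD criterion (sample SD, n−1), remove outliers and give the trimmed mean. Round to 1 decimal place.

n = 12, ΣRT = 6737, M = 561.417
Σ(x−M)² = 1887202.92; s = √(1887202.92/11) = 414.203
Cutoffs: 561.417 ± 2.5·414.203 → [-474.1, 1596.9]
Outside: 1864 → excluded.
Retained (n=11): Σ = 4873, mean = 4873/11 = 443.000

443.0 ms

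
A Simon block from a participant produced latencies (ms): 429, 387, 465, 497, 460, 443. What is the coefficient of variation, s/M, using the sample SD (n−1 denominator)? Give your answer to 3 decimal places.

n = 6, Σ = 2681, M = 446.8333
Σ(x−M)² = 6932.833; s = √(6932.833/5) = 37.2366
CV = 37.2366 / 446.8333 = 0.08333

0.083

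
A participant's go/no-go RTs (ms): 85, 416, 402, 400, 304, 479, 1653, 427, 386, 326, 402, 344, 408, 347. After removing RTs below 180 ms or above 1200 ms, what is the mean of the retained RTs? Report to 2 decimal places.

386.75 ms

Excluded: 85, 1653
Retained (n=12): Σ = 4641
Mean = 4641/12 = 386.7500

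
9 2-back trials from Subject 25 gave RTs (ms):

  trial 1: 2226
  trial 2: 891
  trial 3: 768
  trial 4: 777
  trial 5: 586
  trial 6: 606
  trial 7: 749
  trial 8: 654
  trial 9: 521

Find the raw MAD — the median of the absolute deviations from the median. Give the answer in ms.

142 ms

Sorted: 521, 586, 606, 654, 749, 768, 777, 891, 2226 → median = 749
|x − 749|: 1477, 142, 19, 28, 163, 143, 0, 95, 228
Sorted deviations: 0, 19, 28, 95, 142, 143, 163, 228, 1477 → MAD = 142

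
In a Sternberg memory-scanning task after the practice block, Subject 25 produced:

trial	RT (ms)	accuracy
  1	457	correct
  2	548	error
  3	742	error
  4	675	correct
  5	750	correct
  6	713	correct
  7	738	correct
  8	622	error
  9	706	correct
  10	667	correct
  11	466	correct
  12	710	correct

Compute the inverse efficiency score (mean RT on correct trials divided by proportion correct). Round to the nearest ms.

Correct trials (n=9): 457, 675, 750, 713, 738, 706, 667, 466, 710
Mean correct RT = 5882/9 = 653.5556 ms
Proportion correct = 9/12
IES = 653.5556 / (9/12) = 871.407 ms

871 ms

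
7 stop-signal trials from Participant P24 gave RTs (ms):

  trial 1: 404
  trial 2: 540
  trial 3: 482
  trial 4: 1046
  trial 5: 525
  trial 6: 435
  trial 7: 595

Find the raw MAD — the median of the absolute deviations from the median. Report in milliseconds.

Sorted: 404, 435, 482, 525, 540, 595, 1046 → median = 525
|x − 525|: 121, 15, 43, 521, 0, 90, 70
Sorted deviations: 0, 15, 43, 70, 90, 121, 521 → MAD = 70

70 ms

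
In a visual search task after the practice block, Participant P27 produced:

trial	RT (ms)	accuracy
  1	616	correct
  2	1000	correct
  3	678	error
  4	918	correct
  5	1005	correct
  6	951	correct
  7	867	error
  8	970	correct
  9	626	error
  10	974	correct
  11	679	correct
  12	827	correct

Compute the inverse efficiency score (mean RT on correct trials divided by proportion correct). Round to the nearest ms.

1176 ms

Correct trials (n=9): 616, 1000, 918, 1005, 951, 970, 974, 679, 827
Mean correct RT = 7940/9 = 882.2222 ms
Proportion correct = 9/12
IES = 882.2222 / (9/12) = 1176.296 ms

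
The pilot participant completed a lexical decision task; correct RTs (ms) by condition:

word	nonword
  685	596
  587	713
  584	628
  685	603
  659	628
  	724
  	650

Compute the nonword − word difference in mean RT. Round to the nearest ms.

M(word) = 3200/5 = 640.000
M(nonword) = 4542/7 = 648.857
Difference = 648.857 − 640.000 = 8.857 ms

9 ms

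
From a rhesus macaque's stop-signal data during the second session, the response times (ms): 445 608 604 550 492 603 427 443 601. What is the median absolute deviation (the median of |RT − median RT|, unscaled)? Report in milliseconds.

58 ms

Sorted: 427, 443, 445, 492, 550, 601, 603, 604, 608 → median = 550
|x − 550|: 105, 58, 54, 0, 58, 53, 123, 107, 51
Sorted deviations: 0, 51, 53, 54, 58, 58, 105, 107, 123 → MAD = 58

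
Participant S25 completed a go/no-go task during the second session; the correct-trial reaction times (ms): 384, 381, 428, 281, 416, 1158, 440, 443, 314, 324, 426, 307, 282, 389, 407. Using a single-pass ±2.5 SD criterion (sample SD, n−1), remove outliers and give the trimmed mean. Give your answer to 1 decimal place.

373.0 ms

n = 15, ΣRT = 6380, M = 425.333
Σ(x−M)² = 620795.33; s = √(620795.33/14) = 210.577
Cutoffs: 425.333 ± 2.5·210.577 → [-101.1, 951.8]
Outside: 1158 → excluded.
Retained (n=14): Σ = 5222, mean = 5222/14 = 373.000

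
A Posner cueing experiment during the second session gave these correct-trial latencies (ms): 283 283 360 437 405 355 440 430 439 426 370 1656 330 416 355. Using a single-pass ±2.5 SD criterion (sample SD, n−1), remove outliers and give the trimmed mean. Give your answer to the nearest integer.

381 ms

n = 15, ΣRT = 6985, M = 465.667
Σ(x−M)² = 1558029.33; s = √(1558029.33/14) = 333.598
Cutoffs: 465.667 ± 2.5·333.598 → [-368.3, 1299.7]
Outside: 1656 → excluded.
Retained (n=14): Σ = 5329, mean = 5329/14 = 380.643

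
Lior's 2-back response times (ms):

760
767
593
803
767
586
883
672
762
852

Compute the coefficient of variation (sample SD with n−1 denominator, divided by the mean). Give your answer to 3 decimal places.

0.134

n = 10, Σ = 7445, M = 744.5000
Σ(x−M)² = 89050.500; s = √(89050.500/9) = 99.4711
CV = 99.4711 / 744.5000 = 0.13361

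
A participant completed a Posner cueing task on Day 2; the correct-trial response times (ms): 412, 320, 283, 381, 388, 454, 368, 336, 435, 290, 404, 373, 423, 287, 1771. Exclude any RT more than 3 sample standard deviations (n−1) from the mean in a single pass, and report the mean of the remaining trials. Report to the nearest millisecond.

368 ms

n = 15, ΣRT = 6925, M = 461.667
Σ(x−M)² = 1878741.33; s = √(1878741.33/14) = 366.327
Cutoffs: 461.667 ± 3·366.327 → [-637.3, 1560.6]
Outside: 1771 → excluded.
Retained (n=14): Σ = 5154, mean = 5154/14 = 368.143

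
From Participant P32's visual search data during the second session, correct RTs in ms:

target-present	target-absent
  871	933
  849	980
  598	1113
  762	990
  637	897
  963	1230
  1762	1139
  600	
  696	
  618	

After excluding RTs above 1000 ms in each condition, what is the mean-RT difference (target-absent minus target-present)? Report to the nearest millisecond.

target-present: exclude 1762
target-absent: exclude 1113, 1230, 1139
M(target-present) = 6594/9 = 732.667
M(target-absent) = 3800/4 = 950.000
Difference = 950.000 − 732.667 = 217.333 ms

217 ms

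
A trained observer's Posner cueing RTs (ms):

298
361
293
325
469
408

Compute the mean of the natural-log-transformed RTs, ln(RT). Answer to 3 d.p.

5.869

ln(RT): 5.6971, 5.8889, 5.6802, 5.7838, 6.1506, 6.0113
Σ ln(RT) = 35.2118
Mean = 35.2118/6 = 5.86864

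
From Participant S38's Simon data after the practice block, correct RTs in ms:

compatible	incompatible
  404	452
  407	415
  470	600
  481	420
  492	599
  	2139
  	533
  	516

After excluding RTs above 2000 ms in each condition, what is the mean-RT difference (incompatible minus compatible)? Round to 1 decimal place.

54.2 ms

incompatible: exclude 2139
M(compatible) = 2254/5 = 450.800
M(incompatible) = 3535/7 = 505.000
Difference = 505.000 − 450.800 = 54.200 ms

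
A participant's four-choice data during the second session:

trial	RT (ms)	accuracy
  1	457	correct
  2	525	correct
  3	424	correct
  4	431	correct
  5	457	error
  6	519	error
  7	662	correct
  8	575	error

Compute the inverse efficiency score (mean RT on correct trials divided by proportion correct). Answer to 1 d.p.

799.7 ms

Correct trials (n=5): 457, 525, 424, 431, 662
Mean correct RT = 2499/5 = 499.8000 ms
Proportion correct = 5/8
IES = 499.8000 / (5/8) = 799.680 ms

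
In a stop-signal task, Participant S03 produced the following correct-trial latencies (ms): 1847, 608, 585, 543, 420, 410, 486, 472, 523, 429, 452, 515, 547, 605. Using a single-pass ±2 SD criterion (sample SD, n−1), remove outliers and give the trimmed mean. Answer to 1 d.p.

n = 14, ΣRT = 8442, M = 603.000
Σ(x−M)² = 1723434.00; s = √(1723434.00/13) = 364.104
Cutoffs: 603.000 ± 2·364.104 → [-125.2, 1331.2]
Outside: 1847 → excluded.
Retained (n=13): Σ = 6595, mean = 6595/13 = 507.308

507.3 ms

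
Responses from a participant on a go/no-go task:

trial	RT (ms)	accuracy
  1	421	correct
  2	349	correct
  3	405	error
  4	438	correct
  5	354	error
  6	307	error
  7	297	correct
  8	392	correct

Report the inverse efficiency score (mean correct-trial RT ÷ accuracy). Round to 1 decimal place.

607.0 ms

Correct trials (n=5): 421, 349, 438, 297, 392
Mean correct RT = 1897/5 = 379.4000 ms
Proportion correct = 5/8
IES = 379.4000 / (5/8) = 607.040 ms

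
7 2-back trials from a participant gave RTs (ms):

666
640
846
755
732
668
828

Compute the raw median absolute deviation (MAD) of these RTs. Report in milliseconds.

66 ms

Sorted: 640, 666, 668, 732, 755, 828, 846 → median = 732
|x − 732|: 66, 92, 114, 23, 0, 64, 96
Sorted deviations: 0, 23, 64, 66, 92, 96, 114 → MAD = 66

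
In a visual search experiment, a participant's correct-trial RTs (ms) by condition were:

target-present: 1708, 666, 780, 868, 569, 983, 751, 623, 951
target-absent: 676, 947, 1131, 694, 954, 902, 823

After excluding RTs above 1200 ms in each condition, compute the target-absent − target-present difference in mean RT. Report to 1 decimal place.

target-present: exclude 1708
M(target-present) = 6191/8 = 773.875
M(target-absent) = 6127/7 = 875.286
Difference = 875.286 − 773.875 = 101.411 ms

101.4 ms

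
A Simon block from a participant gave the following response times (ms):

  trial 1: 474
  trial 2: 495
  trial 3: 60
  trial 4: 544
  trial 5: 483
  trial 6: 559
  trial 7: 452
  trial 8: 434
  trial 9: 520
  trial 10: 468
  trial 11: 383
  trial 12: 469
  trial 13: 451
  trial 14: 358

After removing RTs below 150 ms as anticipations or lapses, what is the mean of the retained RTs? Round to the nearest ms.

Excluded: 60
Retained (n=13): Σ = 6090
Mean = 6090/13 = 468.4615

468 ms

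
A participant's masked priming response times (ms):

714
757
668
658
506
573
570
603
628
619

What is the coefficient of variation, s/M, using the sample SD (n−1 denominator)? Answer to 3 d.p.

0.117

n = 10, Σ = 6296, M = 629.6000
Σ(x−M)² = 48490.400; s = √(48490.400/9) = 73.4018
CV = 73.4018 / 629.6000 = 0.11658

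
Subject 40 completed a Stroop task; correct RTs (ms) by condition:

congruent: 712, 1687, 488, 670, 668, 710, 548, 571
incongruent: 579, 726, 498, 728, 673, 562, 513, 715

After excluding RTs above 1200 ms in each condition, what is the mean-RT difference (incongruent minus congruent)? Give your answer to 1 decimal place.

congruent: exclude 1687
M(congruent) = 4367/7 = 623.857
M(incongruent) = 4994/8 = 624.250
Difference = 624.250 − 623.857 = 0.393 ms

0.4 ms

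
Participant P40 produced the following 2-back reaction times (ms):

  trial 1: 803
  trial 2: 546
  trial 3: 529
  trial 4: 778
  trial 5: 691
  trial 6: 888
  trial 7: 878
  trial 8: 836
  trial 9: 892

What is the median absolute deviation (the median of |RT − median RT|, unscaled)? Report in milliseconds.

Sorted: 529, 546, 691, 778, 803, 836, 878, 888, 892 → median = 803
|x − 803|: 0, 257, 274, 25, 112, 85, 75, 33, 89
Sorted deviations: 0, 25, 33, 75, 85, 89, 112, 257, 274 → MAD = 85

85 ms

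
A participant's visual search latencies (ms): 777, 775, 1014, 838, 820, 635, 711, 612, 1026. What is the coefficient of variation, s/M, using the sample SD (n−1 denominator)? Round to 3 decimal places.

0.182

n = 9, Σ = 7208, M = 800.8889
Σ(x−M)² = 170352.889; s = √(170352.889/8) = 145.9250
CV = 145.9250 / 800.8889 = 0.18220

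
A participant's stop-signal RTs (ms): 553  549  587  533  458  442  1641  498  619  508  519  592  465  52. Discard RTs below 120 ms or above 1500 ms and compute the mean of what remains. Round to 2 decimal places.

526.92 ms

Excluded: 52, 1641
Retained (n=12): Σ = 6323
Mean = 6323/12 = 526.9167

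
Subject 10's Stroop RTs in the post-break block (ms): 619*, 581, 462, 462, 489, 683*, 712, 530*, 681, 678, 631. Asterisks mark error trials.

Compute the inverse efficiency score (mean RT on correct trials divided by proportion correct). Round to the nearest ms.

Correct trials (n=8): 581, 462, 462, 489, 712, 681, 678, 631
Mean correct RT = 4696/8 = 587.0000 ms
Proportion correct = 8/11
IES = 587.0000 / (8/11) = 807.125 ms

807 ms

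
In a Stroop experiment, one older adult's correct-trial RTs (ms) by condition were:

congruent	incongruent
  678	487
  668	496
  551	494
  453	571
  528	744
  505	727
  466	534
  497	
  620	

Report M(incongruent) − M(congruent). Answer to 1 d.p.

M(congruent) = 4966/9 = 551.778
M(incongruent) = 4053/7 = 579.000
Difference = 579.000 − 551.778 = 27.222 ms

27.2 ms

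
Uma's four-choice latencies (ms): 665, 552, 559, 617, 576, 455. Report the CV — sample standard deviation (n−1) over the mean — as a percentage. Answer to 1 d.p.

12.4%

n = 6, Σ = 3424, M = 570.6667
Σ(x−M)² = 24937.333; s = √(24937.333/5) = 70.6220
CV = 70.6220 / 570.6667 = 0.12375 = 12.375%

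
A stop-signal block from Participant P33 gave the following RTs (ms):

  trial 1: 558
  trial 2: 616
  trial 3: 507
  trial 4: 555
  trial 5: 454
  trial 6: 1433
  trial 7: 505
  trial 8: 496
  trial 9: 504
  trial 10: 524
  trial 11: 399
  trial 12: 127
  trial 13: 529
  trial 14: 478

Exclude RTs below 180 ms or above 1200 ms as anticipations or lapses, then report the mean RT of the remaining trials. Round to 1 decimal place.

Excluded: 127, 1433
Retained (n=12): Σ = 6125
Mean = 6125/12 = 510.4167

510.4 ms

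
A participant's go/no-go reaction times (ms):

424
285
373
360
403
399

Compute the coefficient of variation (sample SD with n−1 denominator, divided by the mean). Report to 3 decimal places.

0.131

n = 6, Σ = 2244, M = 374.0000
Σ(x−M)² = 12084.000; s = √(12084.000/5) = 49.1610
CV = 49.1610 / 374.0000 = 0.13145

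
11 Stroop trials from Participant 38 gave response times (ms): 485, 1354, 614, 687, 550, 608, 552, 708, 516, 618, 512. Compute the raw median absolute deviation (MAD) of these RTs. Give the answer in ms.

79 ms

Sorted: 485, 512, 516, 550, 552, 608, 614, 618, 687, 708, 1354 → median = 608
|x − 608|: 123, 746, 6, 79, 58, 0, 56, 100, 92, 10, 96
Sorted deviations: 0, 6, 10, 56, 58, 79, 92, 96, 100, 123, 746 → MAD = 79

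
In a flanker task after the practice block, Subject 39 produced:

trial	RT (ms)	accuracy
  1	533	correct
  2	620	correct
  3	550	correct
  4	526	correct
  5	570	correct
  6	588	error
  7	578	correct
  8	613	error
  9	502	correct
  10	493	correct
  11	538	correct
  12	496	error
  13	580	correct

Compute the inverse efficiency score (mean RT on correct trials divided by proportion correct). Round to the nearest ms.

Correct trials (n=10): 533, 620, 550, 526, 570, 578, 502, 493, 538, 580
Mean correct RT = 5490/10 = 549.0000 ms
Proportion correct = 10/13
IES = 549.0000 / (10/13) = 713.700 ms

714 ms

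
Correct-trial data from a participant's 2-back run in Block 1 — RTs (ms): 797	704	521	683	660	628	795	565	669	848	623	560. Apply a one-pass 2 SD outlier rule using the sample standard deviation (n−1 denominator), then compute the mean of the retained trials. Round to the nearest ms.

n = 12, ΣRT = 8053, M = 671.083
Σ(x−M)² = 114148.92; s = √(114148.92/11) = 101.868
Cutoffs: 671.083 ± 2·101.868 → [467.3, 874.8]
No RTs fall outside the cutoffs; all 12 retained. Mean = 8053/12 = 671.083

671 ms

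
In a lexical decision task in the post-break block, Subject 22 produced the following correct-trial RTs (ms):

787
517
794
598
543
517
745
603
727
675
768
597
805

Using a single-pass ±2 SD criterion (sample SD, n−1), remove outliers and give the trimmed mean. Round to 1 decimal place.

n = 13, ΣRT = 8676, M = 667.385
Σ(x−M)² = 143653.08; s = √(143653.08/12) = 109.412
Cutoffs: 667.385 ± 2·109.412 → [448.6, 886.2]
No RTs fall outside the cutoffs; all 13 retained. Mean = 8676/13 = 667.385

667.4 ms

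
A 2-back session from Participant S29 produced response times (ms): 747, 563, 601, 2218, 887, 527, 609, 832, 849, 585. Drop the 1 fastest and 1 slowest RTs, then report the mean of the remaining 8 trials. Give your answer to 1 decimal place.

709.1 ms

Sorted: 527, 563, 585, 601, 609, 747, 832, 849, 887, 2218
Drop lowest 1 (527) and highest 1 (2218)
Remaining (n=8): Σ = 5673, mean = 5673/8 = 709.125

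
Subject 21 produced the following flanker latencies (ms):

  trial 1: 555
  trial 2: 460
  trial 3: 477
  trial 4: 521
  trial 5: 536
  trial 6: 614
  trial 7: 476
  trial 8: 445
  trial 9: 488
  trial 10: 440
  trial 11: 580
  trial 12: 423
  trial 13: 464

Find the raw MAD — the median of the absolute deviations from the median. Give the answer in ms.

Sorted: 423, 440, 445, 460, 464, 476, 477, 488, 521, 536, 555, 580, 614 → median = 477
|x − 477|: 78, 17, 0, 44, 59, 137, 1, 32, 11, 37, 103, 54, 13
Sorted deviations: 0, 1, 11, 13, 17, 32, 37, 44, 54, 59, 78, 103, 137 → MAD = 37

37 ms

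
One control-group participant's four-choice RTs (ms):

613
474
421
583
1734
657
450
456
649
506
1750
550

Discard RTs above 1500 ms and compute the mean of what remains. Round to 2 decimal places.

Excluded: 1734, 1750
Retained (n=10): Σ = 5359
Mean = 5359/10 = 535.9000

535.90 ms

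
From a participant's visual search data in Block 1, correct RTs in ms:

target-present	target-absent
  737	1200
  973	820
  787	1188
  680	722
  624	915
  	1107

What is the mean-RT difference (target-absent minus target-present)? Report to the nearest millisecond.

M(target-present) = 3801/5 = 760.200
M(target-absent) = 5952/6 = 992.000
Difference = 992.000 − 760.200 = 231.800 ms

232 ms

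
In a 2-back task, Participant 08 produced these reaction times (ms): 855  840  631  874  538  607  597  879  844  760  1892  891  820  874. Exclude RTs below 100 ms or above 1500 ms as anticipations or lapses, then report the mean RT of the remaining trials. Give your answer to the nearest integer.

770 ms

Excluded: 1892
Retained (n=13): Σ = 10010
Mean = 10010/13 = 770.0000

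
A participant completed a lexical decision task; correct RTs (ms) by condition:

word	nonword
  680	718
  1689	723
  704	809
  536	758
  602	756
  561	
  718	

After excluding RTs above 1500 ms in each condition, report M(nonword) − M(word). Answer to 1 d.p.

119.3 ms

word: exclude 1689
M(word) = 3801/6 = 633.500
M(nonword) = 3764/5 = 752.800
Difference = 752.800 − 633.500 = 119.300 ms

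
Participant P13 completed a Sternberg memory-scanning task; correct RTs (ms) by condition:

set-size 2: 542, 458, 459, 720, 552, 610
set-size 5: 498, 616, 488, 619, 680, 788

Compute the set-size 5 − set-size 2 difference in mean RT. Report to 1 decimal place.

M(set-size 2) = 3341/6 = 556.833
M(set-size 5) = 3689/6 = 614.833
Difference = 614.833 − 556.833 = 58.000 ms

58.0 ms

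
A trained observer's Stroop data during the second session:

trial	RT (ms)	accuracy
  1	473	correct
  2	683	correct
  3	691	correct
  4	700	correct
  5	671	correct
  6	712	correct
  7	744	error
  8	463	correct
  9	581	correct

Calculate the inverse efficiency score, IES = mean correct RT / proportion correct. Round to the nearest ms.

Correct trials (n=8): 473, 683, 691, 700, 671, 712, 463, 581
Mean correct RT = 4974/8 = 621.7500 ms
Proportion correct = 8/9
IES = 621.7500 / (8/9) = 699.469 ms

699 ms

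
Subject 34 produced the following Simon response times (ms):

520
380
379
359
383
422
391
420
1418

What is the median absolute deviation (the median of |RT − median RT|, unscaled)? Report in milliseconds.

Sorted: 359, 379, 380, 383, 391, 420, 422, 520, 1418 → median = 391
|x − 391|: 129, 11, 12, 32, 8, 31, 0, 29, 1027
Sorted deviations: 0, 8, 11, 12, 29, 31, 32, 129, 1027 → MAD = 29

29 ms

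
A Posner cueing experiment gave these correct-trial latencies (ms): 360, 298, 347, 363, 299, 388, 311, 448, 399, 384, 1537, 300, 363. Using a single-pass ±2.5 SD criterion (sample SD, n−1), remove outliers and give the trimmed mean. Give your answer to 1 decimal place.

n = 13, ΣRT = 5797, M = 445.923
Σ(x−M)² = 1313730.92; s = √(1313730.92/12) = 330.874
Cutoffs: 445.923 ± 2.5·330.874 → [-381.3, 1273.1]
Outside: 1537 → excluded.
Retained (n=12): Σ = 4260, mean = 4260/12 = 355.000

355.0 ms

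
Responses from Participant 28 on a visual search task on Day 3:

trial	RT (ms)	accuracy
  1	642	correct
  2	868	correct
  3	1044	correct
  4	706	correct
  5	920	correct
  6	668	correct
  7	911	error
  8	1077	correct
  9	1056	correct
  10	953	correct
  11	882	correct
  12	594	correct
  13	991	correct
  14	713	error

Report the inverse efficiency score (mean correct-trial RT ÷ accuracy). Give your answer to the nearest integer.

1011 ms

Correct trials (n=12): 642, 868, 1044, 706, 920, 668, 1077, 1056, 953, 882, 594, 991
Mean correct RT = 10401/12 = 866.7500 ms
Proportion correct = 12/14
IES = 866.7500 / (12/14) = 1011.208 ms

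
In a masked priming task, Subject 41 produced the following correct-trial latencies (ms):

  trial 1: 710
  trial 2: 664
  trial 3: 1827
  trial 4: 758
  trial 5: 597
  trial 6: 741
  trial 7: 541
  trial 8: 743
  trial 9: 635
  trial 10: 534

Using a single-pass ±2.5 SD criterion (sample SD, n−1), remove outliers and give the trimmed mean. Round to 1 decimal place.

n = 10, ΣRT = 7750, M = 775.000
Σ(x−M)² = 1289840.00; s = √(1289840.00/9) = 378.570
Cutoffs: 775.000 ± 2.5·378.570 → [-171.4, 1721.4]
Outside: 1827 → excluded.
Retained (n=9): Σ = 5923, mean = 5923/9 = 658.111

658.1 ms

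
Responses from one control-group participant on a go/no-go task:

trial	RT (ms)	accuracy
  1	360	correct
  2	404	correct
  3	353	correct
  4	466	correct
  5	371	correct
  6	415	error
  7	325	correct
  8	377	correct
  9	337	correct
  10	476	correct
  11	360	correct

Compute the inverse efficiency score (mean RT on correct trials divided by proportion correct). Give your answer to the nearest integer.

Correct trials (n=10): 360, 404, 353, 466, 371, 325, 377, 337, 476, 360
Mean correct RT = 3829/10 = 382.9000 ms
Proportion correct = 10/11
IES = 382.9000 / (10/11) = 421.190 ms

421 ms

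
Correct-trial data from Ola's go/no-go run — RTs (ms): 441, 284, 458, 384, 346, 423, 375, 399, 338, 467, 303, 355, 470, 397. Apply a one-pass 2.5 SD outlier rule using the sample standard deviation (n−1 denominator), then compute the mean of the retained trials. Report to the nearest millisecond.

389 ms

n = 14, ΣRT = 5440, M = 388.571
Σ(x−M)² = 45675.43; s = √(45675.43/13) = 59.275
Cutoffs: 388.571 ± 2.5·59.275 → [240.4, 536.8]
No RTs fall outside the cutoffs; all 14 retained. Mean = 5440/14 = 388.571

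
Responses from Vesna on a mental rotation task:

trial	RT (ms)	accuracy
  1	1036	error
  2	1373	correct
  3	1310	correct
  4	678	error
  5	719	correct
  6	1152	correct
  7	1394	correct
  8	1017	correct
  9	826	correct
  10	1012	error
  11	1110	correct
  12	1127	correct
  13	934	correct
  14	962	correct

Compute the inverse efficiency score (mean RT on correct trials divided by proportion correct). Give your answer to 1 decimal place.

Correct trials (n=11): 1373, 1310, 719, 1152, 1394, 1017, 826, 1110, 1127, 934, 962
Mean correct RT = 11924/11 = 1084.0000 ms
Proportion correct = 11/14
IES = 1084.0000 / (11/14) = 1379.636 ms

1379.6 ms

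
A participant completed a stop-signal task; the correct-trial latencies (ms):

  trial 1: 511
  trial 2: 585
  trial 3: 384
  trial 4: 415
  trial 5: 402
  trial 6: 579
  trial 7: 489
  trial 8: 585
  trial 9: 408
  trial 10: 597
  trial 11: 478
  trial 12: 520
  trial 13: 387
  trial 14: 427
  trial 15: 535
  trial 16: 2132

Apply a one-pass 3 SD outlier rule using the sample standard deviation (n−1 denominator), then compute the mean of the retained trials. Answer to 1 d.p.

n = 16, ΣRT = 9434, M = 589.625
Σ(x−M)² = 2624199.75; s = √(2624199.75/15) = 418.266
Cutoffs: 589.625 ± 3·418.266 → [-665.2, 1844.4]
Outside: 2132 → excluded.
Retained (n=15): Σ = 7302, mean = 7302/15 = 486.800

486.8 ms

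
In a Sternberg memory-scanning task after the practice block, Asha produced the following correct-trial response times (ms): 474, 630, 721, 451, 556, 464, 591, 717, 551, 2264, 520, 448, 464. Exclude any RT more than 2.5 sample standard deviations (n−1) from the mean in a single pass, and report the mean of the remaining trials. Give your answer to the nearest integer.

n = 13, ΣRT = 8851, M = 680.846
Σ(x−M)² = 2822147.69; s = √(2822147.69/12) = 484.953
Cutoffs: 680.846 ± 2.5·484.953 → [-531.5, 1893.2]
Outside: 2264 → excluded.
Retained (n=12): Σ = 6587, mean = 6587/12 = 548.917

549 ms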